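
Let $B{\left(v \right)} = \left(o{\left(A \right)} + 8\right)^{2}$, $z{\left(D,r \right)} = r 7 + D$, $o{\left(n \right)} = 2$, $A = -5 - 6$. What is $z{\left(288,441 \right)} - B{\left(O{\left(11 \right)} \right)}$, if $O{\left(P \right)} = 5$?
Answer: $3275$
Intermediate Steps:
$A = -11$ ($A = -5 - 6 = -11$)
$z{\left(D,r \right)} = D + 7 r$ ($z{\left(D,r \right)} = 7 r + D = D + 7 r$)
$B{\left(v \right)} = 100$ ($B{\left(v \right)} = \left(2 + 8\right)^{2} = 10^{2} = 100$)
$z{\left(288,441 \right)} - B{\left(O{\left(11 \right)} \right)} = \left(288 + 7 \cdot 441\right) - 100 = \left(288 + 3087\right) - 100 = 3375 - 100 = 3275$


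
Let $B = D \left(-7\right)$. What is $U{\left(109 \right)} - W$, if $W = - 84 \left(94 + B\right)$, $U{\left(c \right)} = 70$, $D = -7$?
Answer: $12082$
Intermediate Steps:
$B = 49$ ($B = \left(-7\right) \left(-7\right) = 49$)
$W = -12012$ ($W = - 84 \left(94 + 49\right) = \left(-84\right) 143 = -12012$)
$U{\left(109 \right)} - W = 70 - -12012 = 70 + 12012 = 12082$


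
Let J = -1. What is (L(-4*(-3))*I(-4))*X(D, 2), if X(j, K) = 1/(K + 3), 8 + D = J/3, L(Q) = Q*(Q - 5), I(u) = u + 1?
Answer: -252/5 ≈ -50.400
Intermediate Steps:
I(u) = 1 + u
L(Q) = Q*(-5 + Q)
D = -25/3 (D = -8 - 1/3 = -8 - 1*⅓ = -8 - ⅓ = -25/3 ≈ -8.3333)
X(j, K) = 1/(3 + K)
(L(-4*(-3))*I(-4))*X(D, 2) = (((-4*(-3))*(-5 - 4*(-3)))*(1 - 4))/(3 + 2) = ((12*(-5 + 12))*(-3))/5 = ((12*7)*(-3))*(⅕) = (84*(-3))*(⅕) = -252*⅕ = -252/5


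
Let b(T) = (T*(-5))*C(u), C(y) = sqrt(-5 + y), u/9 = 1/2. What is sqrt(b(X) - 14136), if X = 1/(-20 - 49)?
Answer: sqrt(-269205984 + 690*I*sqrt(2))/138 ≈ 0.00021548 + 118.89*I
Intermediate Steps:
u = 9/2 ≈ 4.5000
X = -1/69 (X = 1/(-69) = -1/69 ≈ -0.014493)
b(T) = -5*I*T*sqrt(2)/2 (b(T) = (T*(-5))*sqrt(-5 + 9/2) = (-5*T)*sqrt(-1/2) = (-5*T)*(I*sqrt(2)/2) = -5*I*T*sqrt(2)/2)
sqrt(b(X) - 14136) = sqrt(-5/2*I*(-1/69)*sqrt(2) - 14136) = sqrt(5*I*sqrt(2)/138 - 14136) = sqrt(-14136 + 5*I*sqrt(2)/138)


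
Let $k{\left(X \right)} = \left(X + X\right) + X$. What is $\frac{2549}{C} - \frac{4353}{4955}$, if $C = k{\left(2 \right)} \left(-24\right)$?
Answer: $- \frac{13257127}{713520} \approx -18.58$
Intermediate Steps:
$k{\left(X \right)} = 3 X$ ($k{\left(X \right)} = 2 X + X = 3 X$)
$C = -144$ ($C = 3 \cdot 2 \left(-24\right) = 6 \left(-24\right) = -144$)
$\frac{2549}{C} - \frac{4353}{4955} = \frac{2549}{-144} - \frac{4353}{4955} = 2549 \left(- \frac{1}{144}\right) - \frac{4353}{4955} = - \frac{2549}{144} - \frac{4353}{4955} = - \frac{13257127}{713520}$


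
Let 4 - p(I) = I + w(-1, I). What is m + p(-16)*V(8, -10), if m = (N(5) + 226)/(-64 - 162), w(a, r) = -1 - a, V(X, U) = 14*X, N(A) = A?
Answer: 506009/226 ≈ 2239.0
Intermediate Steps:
m = -231/226 (m = (5 + 226)/(-64 - 162) = 231/(-226) = 231*(-1/226) = -231/226 ≈ -1.0221)
p(I) = 4 - I (p(I) = 4 - (I + (-1 - 1*(-1))) = 4 - (I + (-1 + 1)) = 4 - (I + 0) = 4 - I)
m + p(-16)*V(8, -10) = -231/226 + (4 - 1*(-16))*(14*8) = -231/226 + (4 + 16)*112 = -231/226 + 20*112 = -231/226 + 2240 = 506009/226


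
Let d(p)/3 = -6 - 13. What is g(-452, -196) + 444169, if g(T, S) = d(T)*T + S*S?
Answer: 508349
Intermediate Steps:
d(p) = -57 (d(p) = 3*(-6 - 13) = 3*(-19) = -57)
g(T, S) = S² - 57*T (g(T, S) = -57*T + S*S = -57*T + S² = S² - 57*T)
g(-452, -196) + 444169 = ((-196)² - 57*(-452)) + 444169 = (38416 + 25764) + 444169 = 64180 + 444169 = 508349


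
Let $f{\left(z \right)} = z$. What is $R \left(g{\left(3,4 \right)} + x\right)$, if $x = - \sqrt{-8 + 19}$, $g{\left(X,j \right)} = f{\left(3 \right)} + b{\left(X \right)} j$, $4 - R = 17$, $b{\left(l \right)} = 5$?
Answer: $-299 + 13 \sqrt{11} \approx -255.88$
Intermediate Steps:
$R = -13$ ($R = 4 - 17 = -13$)
$g{\left(X,j \right)} = 3 + 5 j$
$x = - \sqrt{11} \approx -3.3166$
$R \left(g{\left(3,4 \right)} + x\right) = - 13 \left(\left(3 + 5 \cdot 4\right) - \sqrt{11}\right) = - 13 \left(\left(3 + 20\right) - \sqrt{11}\right) = - 13 \left(23 - \sqrt{11}\right) = -299 + 13 \sqrt{11}$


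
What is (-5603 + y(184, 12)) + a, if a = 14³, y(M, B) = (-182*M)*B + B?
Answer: -404703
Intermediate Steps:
y(M, B) = B - 182*B*M (y(M, B) = -182*B*M + B = B - 182*B*M)
a = 2744
(-5603 + y(184, 12)) + a = (-5603 + 12*(1 - 182*184)) + 2744 = (-5603 + 12*(1 - 33488)) + 2744 = (-5603 + 12*(-33487)) + 2744 = (-5603 - 401844) + 2744 = -407447 + 2744 = -404703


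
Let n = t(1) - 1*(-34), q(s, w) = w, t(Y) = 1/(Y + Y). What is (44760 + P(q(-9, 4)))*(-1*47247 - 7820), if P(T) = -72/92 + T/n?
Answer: -7394286626/3 ≈ -2.4648e+9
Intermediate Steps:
t(Y) = 1/(2*Y)
n = 69/2 (n = (1/2)/1 - 1*(-34) = (1/2)*1 + 34 = 1/2 + 34 = 69/2 ≈ 34.500)
P(T) = -18/23 + 2*T/69 (P(T) = -72/92 + T/(69/2) = -72*1/92 + T*(2/69) = -18/23 + 2*T/69)
(44760 + P(q(-9, 4)))*(-1*47247 - 7820) = (44760 + (-18/23 + (2/69)*4))*(-1*47247 - 7820) = (44760 + (-18/23 + 8/69))*(-47247 - 7820) = (44760 - 2/3)*(-55067) = (134278/3)*(-55067) = -7394286626/3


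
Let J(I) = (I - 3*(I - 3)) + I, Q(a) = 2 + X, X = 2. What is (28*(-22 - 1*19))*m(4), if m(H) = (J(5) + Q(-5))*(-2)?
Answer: 18368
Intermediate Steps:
Q(a) = 4 (Q(a) = 2 + 2 = 4)
J(I) = 9 - I (J(I) = (I - 3*(-3 + I)) + I = (I + (9 - 3*I)) + I = (9 - 2*I) + I = 9 - I)
m(H) = -16 (m(H) = ((9 - 1*5) + 4)*(-2) = ((9 - 5) + 4)*(-2) = (4 + 4)*(-2) = 8*(-2) = -16)
(28*(-22 - 1*19))*m(4) = (28*(-22 - 1*19))*(-16) = (28*(-22 - 19))*(-16) = (28*(-41))*(-16) = -1148*(-16) = 18368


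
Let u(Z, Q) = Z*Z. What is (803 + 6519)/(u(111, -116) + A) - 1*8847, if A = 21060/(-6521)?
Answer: -101511468935/11474883 ≈ -8846.4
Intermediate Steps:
u(Z, Q) = Z²
A = -21060/6521 (A = 21060*(-1/6521) = -21060/6521 ≈ -3.2296)
(803 + 6519)/(u(111, -116) + A) - 1*8847 = (803 + 6519)/(111² - 21060/6521) - 1*8847 = 7322/(12321 - 21060/6521) - 8847 = 7322/(80324181/6521) - 8847 = 7322*(6521/80324181) - 8847 = 6820966/11474883 - 8847 = -101511468935/11474883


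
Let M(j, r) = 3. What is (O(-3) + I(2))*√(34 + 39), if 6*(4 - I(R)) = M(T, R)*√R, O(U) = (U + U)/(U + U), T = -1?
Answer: √73*(10 - √2)/2 ≈ 36.678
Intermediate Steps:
O(U) = 1 (O(U) = (2*U)/((2*U)) = (2*U)*(1/(2*U)) = 1)
I(R) = 4 - √R/2
(O(-3) + I(2))*√(34 + 39) = (1 + (4 - √2/2))*√(34 + 39) = (5 - √2/2)*√73 = √73*(5 - √2/2)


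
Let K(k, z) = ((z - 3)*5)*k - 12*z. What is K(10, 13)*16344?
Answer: 5622336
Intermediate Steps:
K(k, z) = -12*z + k*(-15 + 5*z) (K(k, z) = ((-3 + z)*5)*k - 12*z = (-15 + 5*z)*k - 12*z = k*(-15 + 5*z) - 12*z = -12*z + k*(-15 + 5*z))
K(10, 13)*16344 = (-15*10 - 12*13 + 5*10*13)*16344 = (-150 - 156 + 650)*16344 = 344*16344 = 5622336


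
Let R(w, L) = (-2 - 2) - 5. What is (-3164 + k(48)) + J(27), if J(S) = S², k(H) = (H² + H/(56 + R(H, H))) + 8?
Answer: -5733/47 ≈ -121.98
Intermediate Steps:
R(w, L) = -9 (R(w, L) = -4 - 5 = -9)
k(H) = 8 + H² + H/47 (k(H) = (H² + H/(56 - 9)) + 8 = (H² + H/47) + 8 = 8 + H² + H/47)
(-3164 + k(48)) + J(27) = (-3164 + (8 + 48² + (1/47)*48)) + 27² = (-3164 + (8 + 2304 + 48/47)) + 729 = (-3164 + 108712/47) + 729 = -39996/47 + 729 = -5733/47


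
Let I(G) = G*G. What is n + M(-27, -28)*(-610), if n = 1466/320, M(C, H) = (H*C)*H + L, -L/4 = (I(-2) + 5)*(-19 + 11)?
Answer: 2037888733/160 ≈ 1.2737e+7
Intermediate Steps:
I(G) = G²
L = 288 (L = -4*((-2)² + 5)*(-19 + 11) = -4*(4 + 5)*(-8) = -36*(-8) = -4*(-72) = 288)
M(C, H) = 288 + C*H² (M(C, H) = (H*C)*H + 288 = (C*H)*H + 288 = C*H² + 288 = 288 + C*H²)
n = 733/160 (n = 1466*(1/320) = 733/160 ≈ 4.5813)
n + M(-27, -28)*(-610) = 733/160 + (288 - 27*(-28)²)*(-610) = 733/160 + (288 - 27*784)*(-610) = 733/160 + (288 - 21168)*(-610) = 733/160 - 20880*(-610) = 733/160 + 12736800 = 2037888733/160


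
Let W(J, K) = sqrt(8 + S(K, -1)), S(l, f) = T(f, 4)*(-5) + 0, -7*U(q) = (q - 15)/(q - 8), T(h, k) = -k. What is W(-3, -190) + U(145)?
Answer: -130/959 + 2*sqrt(7) ≈ 5.1559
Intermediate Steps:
U(q) = -(-15 + q)/(7*(-8 + q)) (U(q) = -(q - 15)/(7*(q - 8)) = -(-15 + q)/(7*(-8 + q)))
S(l, f) = 20 (S(l, f) = -1*4*(-5) + 0 = -4*(-5) + 0 = 20 + 0 = 20)
W(J, K) = 2*sqrt(7) (W(J, K) = sqrt(8 + 20) = sqrt(28) = 2*sqrt(7))
W(-3, -190) + U(145) = 2*sqrt(7) + (15 - 1*145)/(7*(-8 + 145)) = 2*sqrt(7) + (1/7)*(15 - 145)/137 = 2*sqrt(7) + (1/7)*(1/137)*(-130) = 2*sqrt(7) - 130/959 = -130/959 + 2*sqrt(7)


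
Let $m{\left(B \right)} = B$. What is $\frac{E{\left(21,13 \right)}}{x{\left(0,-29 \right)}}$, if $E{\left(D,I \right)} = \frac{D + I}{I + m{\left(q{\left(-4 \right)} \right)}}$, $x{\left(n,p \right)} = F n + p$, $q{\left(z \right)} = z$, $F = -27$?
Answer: $- \frac{34}{261} \approx -0.13027$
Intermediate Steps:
$x{\left(n,p \right)} = p - 27 n$ ($x{\left(n,p \right)} = - 27 n + p = p - 27 n$)
$E{\left(D,I \right)} = \frac{D + I}{-4 + I}$ ($E{\left(D,I \right)} = \frac{D + I}{I - 4} = \frac{D + I}{-4 + I}$)
$\frac{E{\left(21,13 \right)}}{x{\left(0,-29 \right)}} = \frac{\frac{1}{-4 + 13} \left(21 + 13\right)}{-29 - 0} = \frac{\frac{1}{9} \cdot 34}{-29 + 0} = \frac{\frac{1}{9} \cdot 34}{-29} = \frac{34}{9} \left(- \frac{1}{29}\right) = - \frac{34}{261}$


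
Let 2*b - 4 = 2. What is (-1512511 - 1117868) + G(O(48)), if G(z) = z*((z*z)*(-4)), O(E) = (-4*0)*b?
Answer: -2630379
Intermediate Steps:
b = 3 (b = 2 + (½)*2 = 2 + 1 = 3)
O(E) = 0 (O(E) = -4*0*3 = 0*3 = 0)
G(z) = -4*z³ (G(z) = z*(z²*(-4)) = z*(-4*z²) = -4*z³)
(-1512511 - 1117868) + G(O(48)) = (-1512511 - 1117868) - 4*0³ = -2630379 - 4*0 = -2630379 + 0 = -2630379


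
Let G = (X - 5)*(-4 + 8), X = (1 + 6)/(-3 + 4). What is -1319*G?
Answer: -10552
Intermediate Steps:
X = 7 (X = 7/1 = 7*1 = 7)
G = 8 (G = (7 - 5)*(-4 + 8) = 2*4 = 8)
-1319*G = -1319*8 = -10552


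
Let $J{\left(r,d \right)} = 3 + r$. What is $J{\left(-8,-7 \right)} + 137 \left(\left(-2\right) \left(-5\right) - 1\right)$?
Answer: $1228$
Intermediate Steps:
$J{\left(-8,-7 \right)} + 137 \left(\left(-2\right) \left(-5\right) - 1\right) = \left(3 - 8\right) + 137 \left(\left(-2\right) \left(-5\right) - 1\right) = -5 + 137 \left(10 - 1\right) = -5 + 137 \cdot 9 = -5 + 1233 = 1228$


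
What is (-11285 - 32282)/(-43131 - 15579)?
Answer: 2293/3090 ≈ 0.74207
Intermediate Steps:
(-11285 - 32282)/(-43131 - 15579) = -43567/(-58710) = -43567*(-1/58710) = 2293/3090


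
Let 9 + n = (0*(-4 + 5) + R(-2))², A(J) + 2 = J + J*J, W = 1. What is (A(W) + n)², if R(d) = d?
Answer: 25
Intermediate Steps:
A(J) = -2 + J + J² (A(J) = -2 + (J + J*J) = -2 + (J + J²) = -2 + J + J²)
n = -5 (n = -9 + (0*(-4 + 5) - 2)² = -9 + (0*1 - 2)² = -9 + (0 - 2)² = -9 + (-2)² = -9 + 4 = -5)
(A(W) + n)² = ((-2 + 1 + 1²) - 5)² = ((-2 + 1 + 1) - 5)² = (0 - 5)² = (-5)² = 25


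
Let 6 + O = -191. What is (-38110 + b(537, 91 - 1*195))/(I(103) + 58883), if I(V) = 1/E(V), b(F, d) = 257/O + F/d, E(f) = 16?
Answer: -1561860394/2412792369 ≈ -0.64732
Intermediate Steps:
O = -197 (O = -6 - 191 = -197)
b(F, d) = -257/197 + F/d (b(F, d) = 257/(-197) + F/d = 257*(-1/197) + F/d = -257/197 + F/d)
I(V) = 1/16
(-38110 + b(537, 91 - 1*195))/(I(103) + 58883) = (-38110 + (-257/197 + 537/(91 - 1*195)))/(1/16 + 58883) = (-38110 + (-257/197 + 537/(91 - 195)))/(942129/16) = (-38110 + (-257/197 + 537/(-104)))*(16/942129) = (-38110 + (-257/197 + 537*(-1/104)))*(16/942129) = (-38110 + (-257/197 - 537/104))*(16/942129) = (-38110 - 132517/20488)*(16/942129) = -780930197/20488*16/942129 = -1561860394/2412792369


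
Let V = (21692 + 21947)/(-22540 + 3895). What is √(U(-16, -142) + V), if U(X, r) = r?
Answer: I*√50177964705/18645 ≈ 12.014*I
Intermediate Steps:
V = -43639/18645 (V = 43639/(-18645) = 43639*(-1/18645) = -43639/18645 ≈ -2.3405)
√(U(-16, -142) + V) = √(-142 - 43639/18645) = √(-2691229/18645) = I*√50177964705/18645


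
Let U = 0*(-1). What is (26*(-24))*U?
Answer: 0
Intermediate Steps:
U = 0
(26*(-24))*U = (26*(-24))*0 = -624*0 = 0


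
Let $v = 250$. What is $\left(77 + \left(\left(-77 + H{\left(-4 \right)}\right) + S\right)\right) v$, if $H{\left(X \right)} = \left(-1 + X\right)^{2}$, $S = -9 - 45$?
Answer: $-7250$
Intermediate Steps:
$S = -54$ ($S = -9 - 45 = -54$)
$\left(77 + \left(\left(-77 + H{\left(-4 \right)}\right) + S\right)\right) v = \left(77 - \left(131 - \left(-1 - 4\right)^{2}\right)\right) 250 = \left(77 - \left(131 - 25\right)\right) 250 = \left(77 + \left(\left(-77 + 25\right) - 54\right)\right) 250 = \left(77 - 106\right) 250 = \left(-29\right) 250 = -7250$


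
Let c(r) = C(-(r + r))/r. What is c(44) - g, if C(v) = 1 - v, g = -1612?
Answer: 71017/44 ≈ 1614.0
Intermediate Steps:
c(r) = (1 + 2*r)/r (c(r) = (1 - (-1)*(r + r))/r = (1 - (-1)*2*r)/r = (1 - (-2)*r)/r = (1 + 2*r)/r)
c(44) - g = (2 + 1/44) - 1*(-1612) = (2 + 1/44) + 1612 = 89/44 + 1612 = 71017/44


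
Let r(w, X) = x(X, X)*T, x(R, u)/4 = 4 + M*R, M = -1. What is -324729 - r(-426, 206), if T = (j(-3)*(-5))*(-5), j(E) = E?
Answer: -385329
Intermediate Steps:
x(R, u) = 16 - 4*R (x(R, u) = 4*(4 - R) = 16 - 4*R)
T = -75 (T = -3*(-5)*(-5) = 15*(-5) = -75)
r(w, X) = -1200 + 300*X (r(w, X) = (16 - 4*X)*(-75) = -1200 + 300*X)
-324729 - r(-426, 206) = -324729 - (-1200 + 300*206) = -324729 - (-1200 + 61800) = -324729 - 1*60600 = -324729 - 60600 = -385329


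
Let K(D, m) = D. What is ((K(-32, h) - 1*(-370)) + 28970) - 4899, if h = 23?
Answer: 24409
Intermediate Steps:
((K(-32, h) - 1*(-370)) + 28970) - 4899 = ((-32 - 1*(-370)) + 28970) - 4899 = ((-32 + 370) + 28970) - 4899 = (338 + 28970) - 4899 = 29308 - 4899 = 24409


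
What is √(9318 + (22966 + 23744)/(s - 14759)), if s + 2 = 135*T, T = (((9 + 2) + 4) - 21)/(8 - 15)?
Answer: 2*√24474048359853/102517 ≈ 96.513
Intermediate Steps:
T = 6/7 (T = ((11 + 4) - 21)/(-7) = (15 - 21)*(-⅐) = -6*(-⅐) = 6/7 ≈ 0.85714)
s = 796/7 (s = -2 + 135*(6/7) = -2 + 810/7 = 796/7 ≈ 113.71)
√(9318 + (22966 + 23744)/(s - 14759)) = √(9318 + (22966 + 23744)/(796/7 - 14759)) = √(9318 + 46710/(-102517/7)) = √(9318 + 46710*(-7/102517)) = √(9318 - 326970/102517) = √(954926436/102517) = 2*√24474048359853/102517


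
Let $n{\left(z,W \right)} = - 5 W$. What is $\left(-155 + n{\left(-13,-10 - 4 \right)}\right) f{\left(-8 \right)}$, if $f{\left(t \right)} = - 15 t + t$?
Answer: $-9520$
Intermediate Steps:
$f{\left(t \right)} = - 14 t$
$\left(-155 + n{\left(-13,-10 - 4 \right)}\right) f{\left(-8 \right)} = \left(-155 - 5 \left(-10 - 4\right)\right) \left(\left(-14\right) \left(-8\right)\right) = \left(-155 - 5 \left(-10 - 4\right)\right) 112 = \left(-155 - -70\right) 112 = \left(-155 + 70\right) 112 = \left(-85\right) 112 = -9520$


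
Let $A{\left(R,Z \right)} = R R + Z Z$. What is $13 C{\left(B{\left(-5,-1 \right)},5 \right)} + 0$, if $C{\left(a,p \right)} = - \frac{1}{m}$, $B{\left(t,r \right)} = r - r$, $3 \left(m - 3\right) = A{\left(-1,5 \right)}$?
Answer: $- \frac{39}{35} \approx -1.1143$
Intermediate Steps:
$A{\left(R,Z \right)} = R^{2} + Z^{2}$
$m = \frac{35}{3}$ ($m = 3 + \frac{\left(-1\right)^{2} + 5^{2}}{3} = 3 + \frac{1 + 25}{3} = 3 + \frac{1}{3} \cdot 26 = 3 + \frac{26}{3} = \frac{35}{3} \approx 11.667$)
$B{\left(t,r \right)} = 0$
$C{\left(a,p \right)} = - \frac{3}{35}$ ($C{\left(a,p \right)} = - \frac{1}{\frac{35}{3}} = \left(-1\right) \frac{3}{35} = - \frac{3}{35}$)
$13 C{\left(B{\left(-5,-1 \right)},5 \right)} + 0 = 13 \left(- \frac{3}{35}\right) + 0 = - \frac{39}{35} + 0 = - \frac{39}{35}$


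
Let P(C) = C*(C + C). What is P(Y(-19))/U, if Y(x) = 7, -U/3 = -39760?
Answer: 7/8520 ≈ 0.00082160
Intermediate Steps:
U = 119280 (U = -3*(-39760) = 119280)
P(C) = 2*C² (P(C) = C*(2*C) = 2*C²)
P(Y(-19))/U = (2*7²)/119280 = (2*49)*(1/119280) = 98*(1/119280) = 7/8520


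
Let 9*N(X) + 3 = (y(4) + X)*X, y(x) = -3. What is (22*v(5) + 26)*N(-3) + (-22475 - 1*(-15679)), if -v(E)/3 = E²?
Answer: -28508/3 ≈ -9502.7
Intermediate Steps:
v(E) = -3*E²
N(X) = -⅓ + X*(-3 + X)/9 (N(X) = -⅓ + ((-3 + X)*X)/9 = -⅓ + (X*(-3 + X))/9 = -⅓ + X*(-3 + X)/9)
(22*v(5) + 26)*N(-3) + (-22475 - 1*(-15679)) = (22*(-3*5²) + 26)*(-⅓ - ⅓*(-3) + (⅑)*(-3)²) + (-22475 - 1*(-15679)) = (22*(-3*25) + 26)*(-⅓ + 1 + (⅑)*9) + (-22475 + 15679) = (22*(-75) + 26)*(-⅓ + 1 + 1) - 6796 = (-1650 + 26)*(5/3) - 6796 = -1624*5/3 - 6796 = -8120/3 - 6796 = -28508/3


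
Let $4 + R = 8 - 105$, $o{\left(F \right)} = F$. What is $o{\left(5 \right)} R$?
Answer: $-505$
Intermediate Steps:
$R = -101$ ($R = -4 + \left(8 - 105\right) = -4 - 97 = -101$)
$o{\left(5 \right)} R = 5 \left(-101\right) = -505$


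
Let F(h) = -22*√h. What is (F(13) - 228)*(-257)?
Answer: 58596 + 5654*√13 ≈ 78982.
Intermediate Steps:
(F(13) - 228)*(-257) = (-22*√13 - 228)*(-257) = (-228 - 22*√13)*(-257) = 58596 + 5654*√13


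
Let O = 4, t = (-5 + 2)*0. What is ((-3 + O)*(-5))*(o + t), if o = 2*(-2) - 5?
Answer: 45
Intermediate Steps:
o = -9 (o = -4 - 5 = -9)
t = 0 (t = -3*0 = 0)
((-3 + O)*(-5))*(o + t) = ((-3 + 4)*(-5))*(-9 + 0) = (1*(-5))*(-9) = -5*(-9) = 45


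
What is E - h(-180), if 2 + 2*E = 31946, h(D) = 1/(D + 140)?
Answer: 638881/40 ≈ 15972.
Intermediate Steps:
h(D) = 1/(140 + D)
E = 15972 (E = -1 + (1/2)*31946 = -1 + 15973 = 15972)
E - h(-180) = 15972 - 1/(140 - 180) = 15972 - 1/(-40) = 15972 - 1*(-1/40) = 15972 + 1/40 = 638881/40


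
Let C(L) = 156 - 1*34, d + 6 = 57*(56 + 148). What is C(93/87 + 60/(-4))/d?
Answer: 61/5811 ≈ 0.010497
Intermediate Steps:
d = 11622 (d = -6 + 57*(56 + 148) = -6 + 57*204 = -6 + 11628 = 11622)
C(L) = 122 (C(L) = 156 - 34 = 122)
C(93/87 + 60/(-4))/d = 122/11622 = 122*(1/11622) = 61/5811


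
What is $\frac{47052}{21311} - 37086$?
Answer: $- \frac{790292694}{21311} \approx -37084.0$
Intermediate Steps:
$\frac{47052}{21311} - 37086 = - \frac{790292694}{21311}$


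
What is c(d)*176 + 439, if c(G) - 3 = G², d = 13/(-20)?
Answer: 26034/25 ≈ 1041.4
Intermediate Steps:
d = -13/20 (d = 13*(-1/20) = -13/20 ≈ -0.65000)
c(G) = 3 + G²
c(d)*176 + 439 = (3 + (-13/20)²)*176 + 439 = (3 + 169/400)*176 + 439 = (1369/400)*176 + 439 = 15059/25 + 439 = 26034/25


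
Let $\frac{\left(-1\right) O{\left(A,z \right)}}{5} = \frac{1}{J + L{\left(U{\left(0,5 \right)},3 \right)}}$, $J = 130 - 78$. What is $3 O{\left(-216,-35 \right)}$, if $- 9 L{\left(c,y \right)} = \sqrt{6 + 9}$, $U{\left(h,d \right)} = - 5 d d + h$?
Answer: $- \frac{21060}{73003} - \frac{45 \sqrt{15}}{73003} \approx -0.29087$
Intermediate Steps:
$U{\left(h,d \right)} = h - 5 d^{2}$ ($U{\left(h,d \right)} = - 5 d^{2} + h = h - 5 d^{2}$)
$L{\left(c,y \right)} = - \frac{\sqrt{15}}{9}$ ($L{\left(c,y \right)} = - \frac{\sqrt{6 + 9}}{9} = - \frac{\sqrt{15}}{9}$)
$J = 52$ ($J = 130 - 78 = 52$)
$O{\left(A,z \right)} = - \frac{5}{52 - \frac{\sqrt{15}}{9}}$
$3 O{\left(-216,-35 \right)} = 3 \left(- \frac{7020}{73003} - \frac{15 \sqrt{15}}{73003}\right) = - \frac{21060}{73003} - \frac{45 \sqrt{15}}{73003}$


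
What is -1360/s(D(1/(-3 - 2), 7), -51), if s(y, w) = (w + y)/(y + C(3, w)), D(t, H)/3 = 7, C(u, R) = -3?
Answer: 816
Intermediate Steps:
D(t, H) = 21 (D(t, H) = 3*7 = 21)
s(y, w) = (w + y)/(-3 + y) (s(y, w) = (w + y)/(y - 3) = (w + y)/(-3 + y))
-1360/s(D(1/(-3 - 2), 7), -51) = -1360*(-3 + 21)/(-51 + 21) = -1360/(-30/18) = -1360/((1/18)*(-30)) = -1360/(-5/3) = -1360*(-⅗) = 816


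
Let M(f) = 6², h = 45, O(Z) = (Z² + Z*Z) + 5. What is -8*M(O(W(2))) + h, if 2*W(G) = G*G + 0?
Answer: -243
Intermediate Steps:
W(G) = G²/2 (W(G) = (G*G + 0)/2 = (G² + 0)/2 = G²/2)
O(Z) = 5 + 2*Z² (O(Z) = (Z² + Z²) + 5 = 2*Z² + 5 = 5 + 2*Z²)
M(f) = 36
-8*M(O(W(2))) + h = -8*36 + 45 = -288 + 45 = -243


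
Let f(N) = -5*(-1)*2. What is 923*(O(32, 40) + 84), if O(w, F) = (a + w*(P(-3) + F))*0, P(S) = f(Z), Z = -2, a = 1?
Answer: 77532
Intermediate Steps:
f(N) = 10 (f(N) = 5*2 = 10)
P(S) = 10
O(w, F) = 0 (O(w, F) = (1 + w*(10 + F))*0 = 0)
923*(O(32, 40) + 84) = 923*(0 + 84) = 923*84 = 77532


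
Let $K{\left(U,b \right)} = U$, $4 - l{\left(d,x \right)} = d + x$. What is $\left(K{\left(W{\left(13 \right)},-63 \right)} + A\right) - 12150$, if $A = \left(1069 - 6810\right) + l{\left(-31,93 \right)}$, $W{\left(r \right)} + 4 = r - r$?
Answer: $-17953$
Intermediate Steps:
$l{\left(d,x \right)} = 4 - d - x$ ($l{\left(d,x \right)} = 4 - \left(d + x\right) = 4 - d - x$)
$W{\left(r \right)} = -4$ ($W{\left(r \right)} = -4 + \left(r - r\right) = -4 + 0 = -4$)
$A = -5799$ ($A = \left(1069 - 6810\right) - 58 = -5741 + \left(4 + 31 - 93\right) = -5741 - 58 = -5799$)
$\left(K{\left(W{\left(13 \right)},-63 \right)} + A\right) - 12150 = \left(-4 - 5799\right) - 12150 = -5803 - 12150 = -17953$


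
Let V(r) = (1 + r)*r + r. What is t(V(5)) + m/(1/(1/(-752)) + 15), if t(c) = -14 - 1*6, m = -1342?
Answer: -1218/67 ≈ -18.179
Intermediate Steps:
V(r) = r + r*(1 + r) (V(r) = r*(1 + r) + r = r + r*(1 + r))
t(c) = -20 (t(c) = -14 - 6 = -20)
t(V(5)) + m/(1/(1/(-752)) + 15) = -20 - 1342/(1/(1/(-752)) + 15) = -20 - 1342/(1/(-1/752) + 15) = -20 - 1342/(-752 + 15) = -20 - 1342/(-737) = -20 - 1342*(-1/737) = -20 + 122/67 = -1218/67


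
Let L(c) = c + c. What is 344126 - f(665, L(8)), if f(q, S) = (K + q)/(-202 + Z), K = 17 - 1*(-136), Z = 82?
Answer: 20647969/60 ≈ 3.4413e+5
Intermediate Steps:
K = 153 (K = 17 + 136 = 153)
L(c) = 2*c
f(q, S) = -51/40 - q/120 (f(q, S) = (153 + q)/(-202 + 82) = (153 + q)/(-120) = (153 + q)*(-1/120) = -51/40 - q/120)
344126 - f(665, L(8)) = 344126 - (-51/40 - 1/120*665) = 344126 - (-51/40 - 133/24) = 344126 - 1*(-409/60) = 344126 + 409/60 = 20647969/60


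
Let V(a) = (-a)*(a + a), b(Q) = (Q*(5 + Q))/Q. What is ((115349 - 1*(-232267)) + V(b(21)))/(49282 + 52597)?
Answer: 346264/101879 ≈ 3.3988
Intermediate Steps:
b(Q) = 5 + Q
V(a) = -2*a**2 (V(a) = (-a)*(2*a) = -2*a**2)
((115349 - 1*(-232267)) + V(b(21)))/(49282 + 52597) = ((115349 - 1*(-232267)) - 2*(5 + 21)**2)/(49282 + 52597) = ((115349 + 232267) - 2*26**2)/101879 = (347616 - 2*676)*(1/101879) = (347616 - 1352)*(1/101879) = 346264*(1/101879) = 346264/101879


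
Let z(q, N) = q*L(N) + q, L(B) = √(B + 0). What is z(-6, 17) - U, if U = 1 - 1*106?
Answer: 99 - 6*√17 ≈ 74.261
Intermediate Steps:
L(B) = √B
U = -105 (U = 1 - 106 = -105)
z(q, N) = q + q*√N (z(q, N) = q*√N + q = q + q*√N)
z(-6, 17) - U = -6*(1 + √17) - 1*(-105) = (-6 - 6*√17) + 105 = 99 - 6*√17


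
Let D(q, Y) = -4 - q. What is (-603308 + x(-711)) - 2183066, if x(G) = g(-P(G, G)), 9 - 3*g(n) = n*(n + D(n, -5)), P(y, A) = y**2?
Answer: -3460399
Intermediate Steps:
g(n) = 3 + 4*n/3 (g(n) = 3 - n*(n + (-4 - n))/3 = 3 - n*(-4)/3 = 3 - (-4)*n/3 = 3 + 4*n/3)
x(G) = 3 - 4*G**2/3 (x(G) = 3 + 4*(-G**2)/3 = 3 - 4*G**2/3)
(-603308 + x(-711)) - 2183066 = (-603308 + (3 - 4/3*(-711)**2)) - 2183066 = (-603308 + (3 - 4/3*505521)) - 2183066 = (-603308 + (3 - 674028)) - 2183066 = (-603308 - 674025) - 2183066 = -1277333 - 2183066 = -3460399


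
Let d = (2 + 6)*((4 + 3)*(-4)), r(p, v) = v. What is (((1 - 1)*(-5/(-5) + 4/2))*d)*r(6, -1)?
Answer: 0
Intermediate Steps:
d = -224 (d = 8*(7*(-4)) = 8*(-28) = -224)
(((1 - 1)*(-5/(-5) + 4/2))*d)*r(6, -1) = (((1 - 1)*(-5/(-5) + 4/2))*(-224))*(-1) = ((0*(-5*(-⅕) + 4*(½)))*(-224))*(-1) = ((0*(1 + 2))*(-224))*(-1) = ((0*3)*(-224))*(-1) = (0*(-224))*(-1) = 0*(-1) = 0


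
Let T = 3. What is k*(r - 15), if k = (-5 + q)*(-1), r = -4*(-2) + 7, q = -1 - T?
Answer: 0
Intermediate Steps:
q = -4 (q = -1 - 1*3 = -1 - 3 = -4)
r = 15 (r = 8 + 7 = 15)
k = 9 (k = (-5 - 4)*(-1) = -9*(-1) = 9)
k*(r - 15) = 9*(15 - 15) = 9*0 = 0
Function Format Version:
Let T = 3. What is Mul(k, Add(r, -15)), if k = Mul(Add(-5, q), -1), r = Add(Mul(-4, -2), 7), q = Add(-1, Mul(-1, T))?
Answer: 0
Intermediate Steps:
q = -4 (q = Add(-1, Mul(-1, 3)) = Add(-1, -3) = -4)
r = 15 (r = Add(8, 7) = 15)
k = 9 (k = Mul(Add(-5, -4), -1) = Mul(-9, -1) = 9)
Mul(k, Add(r, -15)) = Mul(9, Add(15, -15)) = Mul(9, 0) = 0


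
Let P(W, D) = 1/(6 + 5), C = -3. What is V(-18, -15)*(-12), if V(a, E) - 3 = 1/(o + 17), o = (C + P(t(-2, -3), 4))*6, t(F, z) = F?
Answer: -48/5 ≈ -9.6000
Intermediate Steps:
P(W, D) = 1/11
o = -192/11 (o = (-3 + 1/11)*6 = -32/11*6 = -192/11 ≈ -17.455)
V(a, E) = ⅘ (V(a, E) = 3 + 1/(-192/11 + 17) = 3 + 1/(-5/11) = 3 - 11/5 = ⅘)
V(-18, -15)*(-12) = (⅘)*(-12) = -48/5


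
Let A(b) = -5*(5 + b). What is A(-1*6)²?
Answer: 25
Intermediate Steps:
A(b) = -25 - 5*b
A(-1*6)² = (-25 - (-5)*6)² = (-25 - 5*(-6))² = (-25 + 30)² = 5² = 25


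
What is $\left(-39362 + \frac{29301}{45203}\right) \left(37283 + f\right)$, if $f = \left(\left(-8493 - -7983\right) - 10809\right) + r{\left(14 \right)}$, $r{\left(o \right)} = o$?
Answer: $- \frac{46221387283930}{45203} \approx -1.0225 \cdot 10^{9}$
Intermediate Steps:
$f = -11305$ ($f = \left(\left(-8493 - -7983\right) - 10809\right) + 14 = \left(\left(-8493 + 7983\right) - 10809\right) + 14 = \left(-510 - 10809\right) + 14 = -11319 + 14 = -11305$)
$\left(-39362 + \frac{29301}{45203}\right) \left(37283 + f\right) = \left(-39362 + \frac{29301}{45203}\right) \left(37283 - 11305\right) = \left(-39362 + 29301 \cdot \frac{1}{45203}\right) 25978 = \left(-39362 + \frac{29301}{45203}\right) 25978 = \left(- \frac{1779251185}{45203}\right) 25978 = - \frac{46221387283930}{45203}$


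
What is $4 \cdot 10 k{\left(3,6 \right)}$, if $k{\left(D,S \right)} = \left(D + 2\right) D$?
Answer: $600$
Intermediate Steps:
$k{\left(D,S \right)} = D \left(2 + D\right)$ ($k{\left(D,S \right)} = \left(2 + D\right) D = D \left(2 + D\right)$)
$4 \cdot 10 k{\left(3,6 \right)} = 4 \cdot 10 \cdot 3 \left(2 + 3\right) = 40 \cdot 3 \cdot 5 = 40 \cdot 15 = 600$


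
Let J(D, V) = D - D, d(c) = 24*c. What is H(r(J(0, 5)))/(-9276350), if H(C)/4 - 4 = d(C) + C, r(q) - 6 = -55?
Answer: 2442/4638175 ≈ 0.00052650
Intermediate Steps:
J(D, V) = 0
r(q) = -49 (r(q) = 6 - 55 = -49)
H(C) = 16 + 100*C (H(C) = 16 + 4*(24*C + C) = 16 + 4*(25*C) = 16 + 100*C)
H(r(J(0, 5)))/(-9276350) = (16 + 100*(-49))/(-9276350) = (16 - 4900)*(-1/9276350) = -4884*(-1/9276350) = 2442/4638175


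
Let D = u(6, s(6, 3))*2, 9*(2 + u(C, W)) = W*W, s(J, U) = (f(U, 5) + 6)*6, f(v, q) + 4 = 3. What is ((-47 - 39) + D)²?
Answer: 12100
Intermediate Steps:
f(v, q) = -1 (f(v, q) = -4 + 3 = -1)
s(J, U) = 30 (s(J, U) = (-1 + 6)*6 = 5*6 = 30)
u(C, W) = -2 + W²/9 (u(C, W) = -2 + (W*W)/9 = -2 + W²/9)
D = 196 (D = (-2 + (⅑)*30²)*2 = (-2 + (⅑)*900)*2 = (-2 + 100)*2 = 98*2 = 196)
((-47 - 39) + D)² = ((-47 - 39) + 196)² = (-86 + 196)² = 110² = 12100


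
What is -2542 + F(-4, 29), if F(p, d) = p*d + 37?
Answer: -2621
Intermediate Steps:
F(p, d) = 37 + d*p (F(p, d) = d*p + 37 = 37 + d*p)
-2542 + F(-4, 29) = -2542 + (37 + 29*(-4)) = -2542 + (37 - 116) = -2542 - 79 = -2621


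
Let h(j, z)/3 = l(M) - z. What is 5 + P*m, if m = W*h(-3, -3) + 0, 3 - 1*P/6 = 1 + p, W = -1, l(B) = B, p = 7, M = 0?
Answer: 275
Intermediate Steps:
h(j, z) = -3*z (h(j, z) = 3*(0 - z) = 3*(-z) = -3*z)
P = -30 (P = 18 - 6*(1 + 7) = 18 - 6*8 = 18 - 48 = -30)
m = -9 (m = -(-3)*(-3) + 0 = -1*9 + 0 = -9 + 0 = -9)
5 + P*m = 5 - 30*(-9) = 5 + 270 = 275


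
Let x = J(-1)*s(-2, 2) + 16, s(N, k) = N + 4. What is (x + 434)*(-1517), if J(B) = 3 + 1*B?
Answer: -688718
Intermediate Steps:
s(N, k) = 4 + N
J(B) = 3 + B
x = 20 (x = (3 - 1)*(4 - 2) + 16 = 2*2 + 16 = 4 + 16 = 20)
(x + 434)*(-1517) = (20 + 434)*(-1517) = 454*(-1517) = -688718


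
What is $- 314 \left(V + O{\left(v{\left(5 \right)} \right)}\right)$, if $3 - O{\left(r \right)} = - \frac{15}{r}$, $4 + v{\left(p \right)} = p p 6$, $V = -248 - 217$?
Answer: $\frac{10587609}{73} \approx 1.4504 \cdot 10^{5}$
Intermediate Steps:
$V = -465$
$v{\left(p \right)} = -4 + 6 p^{2}$ ($v{\left(p \right)} = -4 + p p 6 = -4 + p^{2} \cdot 6 = -4 + 6 p^{2}$)
$O{\left(r \right)} = 3 + \frac{15}{r}$ ($O{\left(r \right)} = 3 - - \frac{15}{r} = 3 + \frac{15}{r}$)
$- 314 \left(V + O{\left(v{\left(5 \right)} \right)}\right) = - 314 \left(-465 + \left(3 + \frac{15}{-4 + 6 \cdot 5^{2}}\right)\right) = - 314 \left(-465 + \left(3 + \frac{15}{-4 + 6 \cdot 25}\right)\right) = - 314 \left(-465 + \left(3 + \frac{15}{-4 + 150}\right)\right) = - 314 \left(-465 + \left(3 + \frac{15}{146}\right)\right) = - 314 \left(-465 + \frac{453}{146}\right) = \left(-314\right) \left(- \frac{67437}{146}\right) = \frac{10587609}{73}$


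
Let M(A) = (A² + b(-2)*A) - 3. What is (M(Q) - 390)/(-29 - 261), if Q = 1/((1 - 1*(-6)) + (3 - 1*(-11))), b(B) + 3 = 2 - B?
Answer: 173291/127890 ≈ 1.3550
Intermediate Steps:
b(B) = -1 - B (b(B) = -3 + (2 - B) = -1 - B)
Q = 1/21 (Q = 1/((1 + 6) + (3 + 11)) = 1/(7 + 14) = 1/21 ≈ 0.047619)
M(A) = -3 + A + A² (M(A) = (A² + (-1 - 1*(-2))*A) - 3 = (A² + (-1 + 2)*A) - 3 = (A² + 1*A) - 3 = (A² + A) - 3 = (A + A²) - 3 = -3 + A + A²)
(M(Q) - 390)/(-29 - 261) = ((-3 + 1/21 + (1/21)²) - 390)/(-29 - 261) = ((-3 + 1/21 + 1/441) - 390)/(-290) = (-1301/441 - 390)*(-1/290) = -173291/441*(-1/290) = 173291/127890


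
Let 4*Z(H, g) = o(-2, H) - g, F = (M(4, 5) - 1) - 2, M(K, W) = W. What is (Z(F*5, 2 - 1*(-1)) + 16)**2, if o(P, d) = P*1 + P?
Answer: 3249/16 ≈ 203.06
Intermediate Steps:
o(P, d) = 2*P (o(P, d) = P + P = 2*P)
F = 2 (F = (5 - 1) - 2 = 4 - 2 = 2)
Z(H, g) = -1 - g/4 (Z(H, g) = (2*(-2) - g)/4 = (-4 - g)/4 = -1 - g/4)
(Z(F*5, 2 - 1*(-1)) + 16)**2 = ((-1 - (2 - 1*(-1))/4) + 16)**2 = ((-1 - (2 + 1)/4) + 16)**2 = ((-1 - 1/4*3) + 16)**2 = ((-1 - 3/4) + 16)**2 = (-7/4 + 16)**2 = (57/4)**2 = 3249/16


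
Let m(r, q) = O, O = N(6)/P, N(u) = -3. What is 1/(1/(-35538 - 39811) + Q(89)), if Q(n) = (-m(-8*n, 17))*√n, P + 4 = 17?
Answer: 12733981/4547654912432 + 221421400239*√89/4547654912432 ≈ 0.45934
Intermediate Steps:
P = 13 (P = -4 + 17 = 13)
O = -3/13 ≈ -0.23077
m(r, q) = -3/13
Q(n) = 3*√n/13 (Q(n) = (-1*(-3/13))*√n = 3*√n/13)
1/(1/(-35538 - 39811) + Q(89)) = 1/(1/(-35538 - 39811) + 3*√89/13) = 1/(1/(-75349) + 3*√89/13) = 1/(-1/75349 + 3*√89/13)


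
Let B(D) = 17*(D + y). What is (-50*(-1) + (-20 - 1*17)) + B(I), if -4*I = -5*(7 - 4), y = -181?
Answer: -12001/4 ≈ -3000.3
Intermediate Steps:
I = 15/4 (I = -(-5)*(7 - 4)/4 = -(-5)*3/4 = -¼*(-15) = 15/4 ≈ 3.7500)
B(D) = -3077 + 17*D (B(D) = 17*(D - 181) = 17*(-181 + D) = -3077 + 17*D)
(-50*(-1) + (-20 - 1*17)) + B(I) = (-50*(-1) + (-20 - 1*17)) + (-3077 + 17*(15/4)) = (50 + (-20 - 17)) + (-3077 + 255/4) = (50 - 37) - 12053/4 = 13 - 12053/4 = -12001/4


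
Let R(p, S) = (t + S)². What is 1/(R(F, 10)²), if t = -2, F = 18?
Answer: 1/4096 ≈ 0.00024414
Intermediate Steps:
R(p, S) = (-2 + S)²
1/(R(F, 10)²) = 1/(((-2 + 10)²)²) = 1/((8²)²) = 1/(64²) = 1/4096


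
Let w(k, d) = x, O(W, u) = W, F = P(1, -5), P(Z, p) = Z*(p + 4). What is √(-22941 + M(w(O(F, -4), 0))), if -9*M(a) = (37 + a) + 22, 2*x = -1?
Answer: I*√91790/2 ≈ 151.48*I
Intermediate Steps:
x = -½ (x = (½)*(-1) = -½ ≈ -0.50000)
P(Z, p) = Z*(4 + p)
F = -1 (F = 1*(4 - 5) = 1*(-1) = -1)
w(k, d) = -½
M(a) = -59/9 - a/9 (M(a) = -((37 + a) + 22)/9 = -(59 + a)/9 = -59/9 - a/9)
√(-22941 + M(w(O(F, -4), 0))) = √(-22941 + (-59/9 - ⅑*(-½))) = √(-22941 + (-59/9 + 1/18)) = √(-22941 - 13/2) = √(-45895/2) = I*√91790/2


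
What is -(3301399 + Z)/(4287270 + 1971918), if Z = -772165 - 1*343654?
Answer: -546395/1564797 ≈ -0.34918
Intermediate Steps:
Z = -1115819 (Z = -772165 - 343654 = -1115819)
-(3301399 + Z)/(4287270 + 1971918) = -(3301399 - 1115819)/(4287270 + 1971918) = -2185580/6259188 = -1*546395/1564797 = -546395/1564797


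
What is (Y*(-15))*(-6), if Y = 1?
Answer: 90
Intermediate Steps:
(Y*(-15))*(-6) = (1*(-15))*(-6) = -15*(-6) = 90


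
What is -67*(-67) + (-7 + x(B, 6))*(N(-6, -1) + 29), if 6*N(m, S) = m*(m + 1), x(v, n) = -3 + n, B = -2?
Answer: 4353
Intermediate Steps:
N(m, S) = m*(1 + m)/6 (N(m, S) = (m*(m + 1))/6 = (m*(1 + m))/6 = m*(1 + m)/6)
-67*(-67) + (-7 + x(B, 6))*(N(-6, -1) + 29) = -67*(-67) + (-7 + (-3 + 6))*((⅙)*(-6)*(1 - 6) + 29) = 4489 + (-7 + 3)*((⅙)*(-6)*(-5) + 29) = 4489 - 4*(5 + 29) = 4489 - 4*34 = 4489 - 136 = 4353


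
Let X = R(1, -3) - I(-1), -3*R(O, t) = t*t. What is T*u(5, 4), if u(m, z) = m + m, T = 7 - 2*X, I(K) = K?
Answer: 110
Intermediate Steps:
R(O, t) = -t**2/3 (R(O, t) = -t*t/3 = -t**2/3)
X = -2 (X = -1/3*(-3)**2 - 1*(-1) = -1/3*9 + 1 = -3 + 1 = -2)
T = 11 (T = 7 - 2*(-2) = 7 + 4 = 11)
u(m, z) = 2*m
T*u(5, 4) = 11*(2*5) = 11*10 = 110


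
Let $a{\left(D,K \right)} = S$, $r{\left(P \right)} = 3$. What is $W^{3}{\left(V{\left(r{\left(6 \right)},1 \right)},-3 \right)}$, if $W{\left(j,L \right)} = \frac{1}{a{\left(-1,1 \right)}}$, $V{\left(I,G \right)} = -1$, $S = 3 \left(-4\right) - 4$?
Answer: $- \frac{1}{4096} \approx -0.00024414$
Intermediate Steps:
$S = -16$ ($S = -12 - 4 = -16$)
$a{\left(D,K \right)} = -16$
$W{\left(j,L \right)} = - \frac{1}{16}$ ($W{\left(j,L \right)} = \frac{1}{-16} = - \frac{1}{16}$)
$W^{3}{\left(V{\left(r{\left(6 \right)},1 \right)},-3 \right)} = \left(- \frac{1}{16}\right)^{3} = - \frac{1}{4096}$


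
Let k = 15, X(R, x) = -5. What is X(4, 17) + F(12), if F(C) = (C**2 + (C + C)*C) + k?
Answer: 442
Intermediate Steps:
F(C) = 15 + 3*C**2 (F(C) = (C**2 + (C + C)*C) + 15 = (C**2 + (2*C)*C) + 15 = (C**2 + 2*C**2) + 15 = 3*C**2 + 15 = 15 + 3*C**2)
X(4, 17) + F(12) = -5 + (15 + 3*12**2) = -5 + (15 + 3*144) = -5 + (15 + 432) = -5 + 447 = 442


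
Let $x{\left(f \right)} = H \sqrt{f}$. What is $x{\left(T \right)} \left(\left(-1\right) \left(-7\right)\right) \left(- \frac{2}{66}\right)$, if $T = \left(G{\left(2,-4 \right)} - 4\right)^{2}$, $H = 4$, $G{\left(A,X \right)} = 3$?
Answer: $- \frac{28}{33} \approx -0.84848$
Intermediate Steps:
$T = 1$ ($T = \left(3 - 4\right)^{2} = \left(-1\right)^{2} = 1$)
$x{\left(f \right)} = 4 \sqrt{f}$
$x{\left(T \right)} \left(\left(-1\right) \left(-7\right)\right) \left(- \frac{2}{66}\right) = 4 \sqrt{1} \left(\left(-1\right) \left(-7\right)\right) \left(- \frac{2}{66}\right) = 4 \cdot 1 \cdot 7 \left(\left(-2\right) \frac{1}{66}\right) = 4 \cdot 7 \left(- \frac{1}{33}\right) = 28 \left(- \frac{1}{33}\right) = - \frac{28}{33}$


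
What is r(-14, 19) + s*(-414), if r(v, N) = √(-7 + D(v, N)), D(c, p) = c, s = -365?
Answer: 151110 + I*√21 ≈ 1.5111e+5 + 4.5826*I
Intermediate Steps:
r(v, N) = √(-7 + v)
r(-14, 19) + s*(-414) = √(-7 - 14) - 365*(-414) = √(-21) + 151110 = I*√21 + 151110 = 151110 + I*√21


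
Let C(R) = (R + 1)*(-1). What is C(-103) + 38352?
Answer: 38454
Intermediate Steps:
C(R) = -1 - R (C(R) = (1 + R)*(-1) = -1 - R)
C(-103) + 38352 = (-1 - 1*(-103)) + 38352 = (-1 + 103) + 38352 = 102 + 38352 = 38454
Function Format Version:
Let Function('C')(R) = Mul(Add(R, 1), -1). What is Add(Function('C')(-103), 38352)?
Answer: 38454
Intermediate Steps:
Function('C')(R) = Add(-1, Mul(-1, R)) (Function('C')(R) = Mul(Add(1, R), -1) = Add(-1, Mul(-1, R)))
Add(Function('C')(-103), 38352) = Add(Add(-1, Mul(-1, -103)), 38352) = Add(Add(-1, 103), 38352) = Add(102, 38352) = 38454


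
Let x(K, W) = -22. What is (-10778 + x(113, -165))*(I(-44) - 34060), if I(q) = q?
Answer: 368323200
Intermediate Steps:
(-10778 + x(113, -165))*(I(-44) - 34060) = (-10778 - 22)*(-44 - 34060) = -10800*(-34104) = 368323200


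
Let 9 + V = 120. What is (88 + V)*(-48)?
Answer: -9552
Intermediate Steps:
V = 111 (V = -9 + 120 = 111)
(88 + V)*(-48) = (88 + 111)*(-48) = 199*(-48) = -9552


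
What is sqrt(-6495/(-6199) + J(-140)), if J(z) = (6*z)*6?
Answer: I*sqrt(193634846535)/6199 ≈ 70.986*I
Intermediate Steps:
J(z) = 36*z
sqrt(-6495/(-6199) + J(-140)) = sqrt(-6495/(-6199) + 36*(-140)) = sqrt(-6495*(-1/6199) - 5040) = sqrt(6495/6199 - 5040) = sqrt(-31236465/6199) = I*sqrt(193634846535)/6199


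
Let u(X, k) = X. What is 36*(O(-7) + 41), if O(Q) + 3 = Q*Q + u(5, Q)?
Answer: 3312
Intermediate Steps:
O(Q) = 2 + Q² (O(Q) = -3 + (Q*Q + 5) = -3 + (Q² + 5) = -3 + (5 + Q²) = 2 + Q²)
36*(O(-7) + 41) = 36*((2 + (-7)²) + 41) = 36*((2 + 49) + 41) = 36*(51 + 41) = 36*92 = 3312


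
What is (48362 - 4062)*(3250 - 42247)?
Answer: -1727567100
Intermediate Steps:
(48362 - 4062)*(3250 - 42247) = 44300*(-38997) = -1727567100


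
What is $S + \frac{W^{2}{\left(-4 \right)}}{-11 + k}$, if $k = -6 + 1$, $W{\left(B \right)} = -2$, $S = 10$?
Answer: $\frac{39}{4} \approx 9.75$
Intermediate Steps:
$k = -5$
$S + \frac{W^{2}{\left(-4 \right)}}{-11 + k} = 10 + \frac{\left(-2\right)^{2}}{-11 - 5} = 10 + \frac{4}{-16} = 10 + 4 \left(- \frac{1}{16}\right) = 10 - \frac{1}{4} = \frac{39}{4}$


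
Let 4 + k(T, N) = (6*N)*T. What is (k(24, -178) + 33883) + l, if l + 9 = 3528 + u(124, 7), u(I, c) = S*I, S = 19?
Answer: 14122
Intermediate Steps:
u(I, c) = 19*I
k(T, N) = -4 + 6*N*T (k(T, N) = -4 + (6*N)*T = -4 + 6*N*T)
l = 5875 (l = -9 + (3528 + 19*124) = -9 + (3528 + 2356) = -9 + 5884 = 5875)
(k(24, -178) + 33883) + l = ((-4 + 6*(-178)*24) + 33883) + 5875 = ((-4 - 25632) + 33883) + 5875 = (-25636 + 33883) + 5875 = 8247 + 5875 = 14122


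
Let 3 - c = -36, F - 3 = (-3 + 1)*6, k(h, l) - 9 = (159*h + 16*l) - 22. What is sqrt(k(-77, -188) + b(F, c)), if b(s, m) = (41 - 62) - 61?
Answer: I*sqrt(15346) ≈ 123.88*I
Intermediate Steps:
k(h, l) = -13 + 16*l + 159*h (k(h, l) = 9 + ((159*h + 16*l) - 22) = 9 + ((16*l + 159*h) - 22) = 9 + (-22 + 16*l + 159*h) = -13 + 16*l + 159*h)
F = -9 (F = 3 + (-3 + 1)*6 = 3 - 2*6 = 3 - 12 = -9)
c = 39 (c = 3 - 1*(-36) = 3 + 36 = 39)
b(s, m) = -82 (b(s, m) = -21 - 61 = -82)
sqrt(k(-77, -188) + b(F, c)) = sqrt((-13 + 16*(-188) + 159*(-77)) - 82) = sqrt((-13 - 3008 - 12243) - 82) = sqrt(-15264 - 82) = sqrt(-15346) = I*sqrt(15346)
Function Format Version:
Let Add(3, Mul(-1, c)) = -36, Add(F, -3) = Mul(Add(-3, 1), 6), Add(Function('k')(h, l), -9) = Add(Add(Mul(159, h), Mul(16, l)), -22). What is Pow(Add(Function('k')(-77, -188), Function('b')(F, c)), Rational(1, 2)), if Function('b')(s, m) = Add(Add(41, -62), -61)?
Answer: Mul(I, Pow(15346, Rational(1, 2))) ≈ Mul(123.88, I)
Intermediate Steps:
Function('k')(h, l) = Add(-13, Mul(16, l), Mul(159, h)) (Function('k')(h, l) = Add(9, Add(Add(Mul(159, h), Mul(16, l)), -22)) = Add(9, Add(Add(Mul(16, l), Mul(159, h)), -22)) = Add(9, Add(-22, Mul(16, l), Mul(159, h))) = Add(-13, Mul(16, l), Mul(159, h)))
F = -9 (F = Add(3, Mul(Add(-3, 1), 6)) = Add(3, Mul(-2, 6)) = Add(3, -12) = -9)
c = 39 (c = Add(3, Mul(-1, -36)) = Add(3, 36) = 39)
Function('b')(s, m) = -82 (Function('b')(s, m) = Add(-21, -61) = -82)
Pow(Add(Function('k')(-77, -188), Function('b')(F, c)), Rational(1, 2)) = Pow(Add(Add(-13, Mul(16, -188), Mul(159, -77)), -82), Rational(1, 2)) = Pow(Add(Add(-13, -3008, -12243), -82), Rational(1, 2)) = Pow(Add(-15264, -82), Rational(1, 2)) = Pow(-15346, Rational(1, 2)) = Mul(I, Pow(15346, Rational(1, 2)))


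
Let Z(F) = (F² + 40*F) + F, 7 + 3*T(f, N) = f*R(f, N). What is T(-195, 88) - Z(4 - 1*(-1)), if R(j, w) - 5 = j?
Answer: 36353/3 ≈ 12118.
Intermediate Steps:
R(j, w) = 5 + j
T(f, N) = -7/3 + f*(5 + f)/3 (T(f, N) = -7/3 + (f*(5 + f))/3 = -7/3 + f*(5 + f)/3)
Z(F) = F² + 41*F
T(-195, 88) - Z(4 - 1*(-1)) = (-7/3 + (⅓)*(-195)*(5 - 195)) - (4 - 1*(-1))*(41 + (4 - 1*(-1))) = (-7/3 + (⅓)*(-195)*(-190)) - (4 + 1)*(41 + (4 + 1)) = (-7/3 + 12350) - 5*(41 + 5) = 37043/3 - 5*46 = 37043/3 - 1*230 = 37043/3 - 230 = 36353/3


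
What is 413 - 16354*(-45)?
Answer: 736343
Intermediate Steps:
413 - 16354*(-45) = 413 - 629*(-1170) = 413 + 735930 = 736343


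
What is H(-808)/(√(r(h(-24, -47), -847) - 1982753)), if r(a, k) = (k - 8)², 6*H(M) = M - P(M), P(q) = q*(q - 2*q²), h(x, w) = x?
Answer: 131960237*I*√78233/234699 ≈ 1.5726e+5*I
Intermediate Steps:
H(M) = M/6 - M²*(1 - 2*M)/6 (H(M) = (M - M²*(1 - 2*M))/6 = M/6 - M²*(1 - 2*M)/6)
r(a, k) = (-8 + k)²
H(-808)/(√(r(h(-24, -47), -847) - 1982753)) = ((⅙)*(-808)*(1 - 808*(-1 + 2*(-808))))/(√((-8 - 847)² - 1982753)) = ((⅙)*(-808)*(1 - 808*(-1 - 1616)))/(√((-855)² - 1982753)) = ((⅙)*(-808)*(1 - 808*(-1617)))/(√(731025 - 1982753)) = ((⅙)*(-808)*(1 + 1306536))/(√(-1251728)) = ((⅙)*(-808)*1306537)/((4*I*√78233)) = -(-131960237)*I*√78233/234699 = 131960237*I*√78233/234699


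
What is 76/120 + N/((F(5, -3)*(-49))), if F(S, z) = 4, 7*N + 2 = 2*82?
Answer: 2651/5145 ≈ 0.51526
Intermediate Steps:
N = 162/7 (N = -2/7 + (2*82)/7 = -2/7 + (1/7)*164 = -2/7 + 164/7 = 162/7 ≈ 23.143)
76/120 + N/((F(5, -3)*(-49))) = 76/120 + 162/(7*((4*(-49)))) = 76*(1/120) + (162/7)/(-196) = 19/30 + (162/7)*(-1/196) = 19/30 - 81/686 = 2651/5145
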